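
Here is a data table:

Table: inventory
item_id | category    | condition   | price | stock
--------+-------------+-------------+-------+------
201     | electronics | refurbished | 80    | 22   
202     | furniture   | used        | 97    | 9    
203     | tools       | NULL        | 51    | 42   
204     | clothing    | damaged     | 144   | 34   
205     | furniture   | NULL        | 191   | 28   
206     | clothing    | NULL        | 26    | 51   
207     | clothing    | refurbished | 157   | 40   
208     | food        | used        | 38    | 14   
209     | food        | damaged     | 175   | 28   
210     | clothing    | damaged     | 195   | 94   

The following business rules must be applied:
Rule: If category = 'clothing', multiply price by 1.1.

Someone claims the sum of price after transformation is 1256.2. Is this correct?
No, the correct result is 1206.2.

Step 1: Calculate the correct sum after transformation
Step 2: Apply multiplier 1.1 to records where category = 'clothing'
Step 3: Correct result = 1206.2
Step 4: Claimed result = 1256.2
Step 5: 1206.2 ≠ 1256.2
Conclusion: The claimed result is incorrect. The correct answer is 1206.2.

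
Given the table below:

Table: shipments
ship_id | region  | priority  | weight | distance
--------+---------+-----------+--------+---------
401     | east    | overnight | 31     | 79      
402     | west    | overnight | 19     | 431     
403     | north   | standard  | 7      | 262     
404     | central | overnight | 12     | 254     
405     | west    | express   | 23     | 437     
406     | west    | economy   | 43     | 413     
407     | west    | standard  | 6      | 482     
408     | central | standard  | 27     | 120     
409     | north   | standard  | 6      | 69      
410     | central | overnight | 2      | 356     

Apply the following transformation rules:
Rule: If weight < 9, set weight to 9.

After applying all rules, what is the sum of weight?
191

Step 1: 4 records have weight < 9
Step 2: These records originally summed to 21
Step 3: After setting to minimum: 4 × 9 = 36
Step 4: Unaffected records sum: 155
Step 5: Final sum = 36 + 155 = 191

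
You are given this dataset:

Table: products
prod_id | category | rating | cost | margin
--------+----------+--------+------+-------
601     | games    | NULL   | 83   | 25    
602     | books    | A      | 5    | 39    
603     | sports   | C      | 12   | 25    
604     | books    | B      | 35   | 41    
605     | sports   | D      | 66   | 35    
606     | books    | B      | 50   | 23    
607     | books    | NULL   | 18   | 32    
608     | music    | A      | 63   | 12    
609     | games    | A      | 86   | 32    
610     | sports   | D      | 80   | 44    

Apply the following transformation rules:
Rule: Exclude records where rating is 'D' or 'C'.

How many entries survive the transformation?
7

Step 1: Count records to exclude
  - 2 (D) + 1 (C) = 3 records
Step 2: Total records: 10
Step 3: Remaining = 10 - 3 = 7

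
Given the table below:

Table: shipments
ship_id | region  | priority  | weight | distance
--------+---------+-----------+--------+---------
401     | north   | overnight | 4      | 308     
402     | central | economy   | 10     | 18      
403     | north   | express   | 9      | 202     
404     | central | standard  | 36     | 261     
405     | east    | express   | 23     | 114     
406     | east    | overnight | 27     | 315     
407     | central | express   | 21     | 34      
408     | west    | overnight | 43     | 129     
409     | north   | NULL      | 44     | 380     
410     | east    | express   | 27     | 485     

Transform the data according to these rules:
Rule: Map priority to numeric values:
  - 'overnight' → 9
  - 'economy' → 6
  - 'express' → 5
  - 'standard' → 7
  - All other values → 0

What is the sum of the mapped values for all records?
60

Step 1: Apply mapping to each record
Step 2: Count by status:
  'overnight': 3 records × 9 = 27
  'economy': 1 records × 6 = 6
  'express': 4 records × 5 = 20
  'standard': 1 records × 7 = 7
Step 3: Sum all mapped values = 60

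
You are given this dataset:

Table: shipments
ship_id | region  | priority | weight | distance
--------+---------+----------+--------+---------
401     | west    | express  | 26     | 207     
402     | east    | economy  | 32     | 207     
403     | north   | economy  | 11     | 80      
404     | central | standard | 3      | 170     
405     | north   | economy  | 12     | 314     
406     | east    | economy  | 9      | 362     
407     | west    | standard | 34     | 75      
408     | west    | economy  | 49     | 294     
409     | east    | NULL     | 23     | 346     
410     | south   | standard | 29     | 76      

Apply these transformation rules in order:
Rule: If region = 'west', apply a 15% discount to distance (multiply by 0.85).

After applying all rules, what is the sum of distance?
2044.6

Step 1: Records with region = 'west' have total distance = 576
Step 2: Apply multiplier: 576 × 0.85 = 489.6
Step 3: Other records total: 1555
Step 4: Final sum = 489.6 + 1555 = 2044.6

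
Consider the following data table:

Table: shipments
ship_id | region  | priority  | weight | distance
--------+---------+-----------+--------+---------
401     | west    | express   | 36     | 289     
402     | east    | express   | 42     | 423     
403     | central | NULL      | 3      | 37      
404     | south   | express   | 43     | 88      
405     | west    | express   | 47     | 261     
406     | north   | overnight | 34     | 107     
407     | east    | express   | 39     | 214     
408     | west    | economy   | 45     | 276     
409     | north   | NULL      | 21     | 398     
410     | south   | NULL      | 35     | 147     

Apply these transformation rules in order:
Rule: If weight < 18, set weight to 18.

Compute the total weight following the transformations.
360

Step 1: 1 records have weight < 18
Step 2: These records originally summed to 3
Step 3: After setting to minimum: 1 × 18 = 18
Step 4: Unaffected records sum: 342
Step 5: Final sum = 18 + 342 = 360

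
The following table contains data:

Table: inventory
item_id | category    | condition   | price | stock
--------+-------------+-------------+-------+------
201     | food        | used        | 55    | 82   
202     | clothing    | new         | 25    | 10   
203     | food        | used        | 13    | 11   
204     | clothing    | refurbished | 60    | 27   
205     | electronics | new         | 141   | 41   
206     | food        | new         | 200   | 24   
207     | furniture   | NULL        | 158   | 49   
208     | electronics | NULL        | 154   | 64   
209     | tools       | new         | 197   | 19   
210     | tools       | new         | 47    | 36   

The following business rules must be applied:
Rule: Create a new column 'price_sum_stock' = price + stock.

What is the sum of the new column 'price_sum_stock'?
1413

Step 1: For each record, compute price + stock
Example calculations:
  55 + 82 = 137
  25 + 10 = 35
  13 + 11 = 24
  ...
Step 2: Sum all derived values
Step 3: Total = 1413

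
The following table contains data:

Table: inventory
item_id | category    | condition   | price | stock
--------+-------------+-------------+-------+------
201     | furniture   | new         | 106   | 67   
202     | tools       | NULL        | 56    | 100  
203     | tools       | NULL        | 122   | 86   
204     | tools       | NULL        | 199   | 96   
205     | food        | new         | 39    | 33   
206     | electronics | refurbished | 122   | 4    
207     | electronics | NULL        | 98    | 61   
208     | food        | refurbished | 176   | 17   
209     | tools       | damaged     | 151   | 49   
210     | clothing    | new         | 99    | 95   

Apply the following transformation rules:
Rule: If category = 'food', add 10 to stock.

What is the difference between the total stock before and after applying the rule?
20

Step 1: Original sum of stock = 608
Step 2: 2 records have category = 'food'
Step 3: Each affected record changes by 10
Step 4: Total change = 2 × 10 = 20
Step 5: New sum = 608 + 20 = 628
Step 6: Difference = |628 - 608| = 20
        (Sum increased by 20)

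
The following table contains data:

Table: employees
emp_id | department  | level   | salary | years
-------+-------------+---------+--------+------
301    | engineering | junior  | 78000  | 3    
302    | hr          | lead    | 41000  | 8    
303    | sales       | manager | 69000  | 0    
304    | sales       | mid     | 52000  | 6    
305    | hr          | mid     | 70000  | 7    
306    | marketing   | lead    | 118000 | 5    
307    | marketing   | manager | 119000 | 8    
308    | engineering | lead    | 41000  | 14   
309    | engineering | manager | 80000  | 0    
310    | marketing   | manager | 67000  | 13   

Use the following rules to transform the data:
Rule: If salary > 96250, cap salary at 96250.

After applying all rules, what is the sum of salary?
690500

Step 1: 2 records have salary > 96250
Step 2: These records originally summed to 237000
Step 3: After capping: 2 × 96250 = 192500
Step 4: Unaffected records sum: 498000
Step 5: Final sum = 192500 + 498000 = 690500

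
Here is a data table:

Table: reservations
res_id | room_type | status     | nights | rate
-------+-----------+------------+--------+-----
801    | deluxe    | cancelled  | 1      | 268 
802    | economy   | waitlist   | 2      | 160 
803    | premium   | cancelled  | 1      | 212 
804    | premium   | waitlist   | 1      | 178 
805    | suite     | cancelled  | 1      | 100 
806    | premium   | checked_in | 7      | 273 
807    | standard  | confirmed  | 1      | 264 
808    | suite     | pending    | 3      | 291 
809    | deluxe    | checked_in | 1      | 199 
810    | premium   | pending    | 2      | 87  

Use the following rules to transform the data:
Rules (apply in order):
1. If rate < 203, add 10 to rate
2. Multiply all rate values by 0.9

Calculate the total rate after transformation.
1873.8

Step 1: Apply Rule 1 - Add 10 to records with rate < 203
  - 5 records affected: 724 + (5 × 10) = 774
  - Unaffected records: 1308
  - Sum after Rule 1: 2082
Step 2: Apply Rule 2 - Multiply all by 0.9
  - 2082 × 0.9 = 1873.8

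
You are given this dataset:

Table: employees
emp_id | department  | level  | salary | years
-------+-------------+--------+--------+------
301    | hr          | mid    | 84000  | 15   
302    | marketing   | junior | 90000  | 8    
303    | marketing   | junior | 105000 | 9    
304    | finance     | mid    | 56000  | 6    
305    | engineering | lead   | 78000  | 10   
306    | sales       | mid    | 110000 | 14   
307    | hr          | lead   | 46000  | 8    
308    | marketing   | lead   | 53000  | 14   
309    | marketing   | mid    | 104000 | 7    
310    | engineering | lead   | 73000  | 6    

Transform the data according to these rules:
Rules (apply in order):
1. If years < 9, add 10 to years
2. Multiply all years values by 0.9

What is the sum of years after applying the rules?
132.3

Step 1: Apply Rule 1 - Add 10 to records with years < 9
  - 5 records affected: 35 + (5 × 10) = 85
  - Unaffected records: 62
  - Sum after Rule 1: 147
Step 2: Apply Rule 2 - Multiply all by 0.9
  - 147 × 0.9 = 132.3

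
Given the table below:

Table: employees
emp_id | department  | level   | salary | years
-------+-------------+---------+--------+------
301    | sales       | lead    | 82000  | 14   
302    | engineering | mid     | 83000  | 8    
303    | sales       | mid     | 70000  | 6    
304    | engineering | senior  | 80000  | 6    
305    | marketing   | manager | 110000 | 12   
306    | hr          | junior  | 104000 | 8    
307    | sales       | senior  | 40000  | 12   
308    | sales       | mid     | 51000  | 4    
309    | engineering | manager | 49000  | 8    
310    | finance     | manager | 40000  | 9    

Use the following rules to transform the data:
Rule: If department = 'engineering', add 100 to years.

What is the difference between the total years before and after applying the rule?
300

Step 1: Original sum of years = 87
Step 2: 3 records have department = 'engineering'
Step 3: Each affected record changes by 100
Step 4: Total change = 3 × 100 = 300
Step 5: New sum = 87 + 300 = 387
Step 6: Difference = |387 - 87| = 300
        (Sum increased by 300)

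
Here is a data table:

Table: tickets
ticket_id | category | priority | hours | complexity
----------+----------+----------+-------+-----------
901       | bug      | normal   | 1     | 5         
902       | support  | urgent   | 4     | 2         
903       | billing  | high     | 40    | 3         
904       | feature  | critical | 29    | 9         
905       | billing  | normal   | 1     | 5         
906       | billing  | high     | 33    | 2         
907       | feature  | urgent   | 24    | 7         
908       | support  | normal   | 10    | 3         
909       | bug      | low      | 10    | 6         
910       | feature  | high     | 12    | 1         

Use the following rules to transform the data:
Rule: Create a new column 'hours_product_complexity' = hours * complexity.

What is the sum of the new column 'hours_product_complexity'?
735

Step 1: For each record, compute hours * complexity
Example calculations:
  1 * 5 = 5
  4 * 2 = 8
  40 * 3 = 120
  ...
Step 2: Sum all derived values
Step 3: Total = 735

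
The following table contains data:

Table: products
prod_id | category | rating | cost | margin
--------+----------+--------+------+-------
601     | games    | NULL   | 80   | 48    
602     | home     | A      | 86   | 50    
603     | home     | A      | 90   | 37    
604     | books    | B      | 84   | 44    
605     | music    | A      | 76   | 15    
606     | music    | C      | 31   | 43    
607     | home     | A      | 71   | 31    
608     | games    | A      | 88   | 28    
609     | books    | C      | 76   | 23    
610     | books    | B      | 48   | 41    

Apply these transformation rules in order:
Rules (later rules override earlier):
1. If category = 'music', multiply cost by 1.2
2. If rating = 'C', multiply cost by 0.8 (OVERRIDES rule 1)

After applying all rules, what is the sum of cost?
723.8

Step 1: Rule 2 takes priority for records with rating = 'C'
  - 2 records: 107 × 0.8 = 85.6
Step 2: Rule 1 applies to remaining records with category = 'music'
  - 1 records: 76 × 1.2 = 91.2
Step 3: Other records unchanged: 547
Step 4: Final sum = 85.6 + 91.2 + 547 = 723.8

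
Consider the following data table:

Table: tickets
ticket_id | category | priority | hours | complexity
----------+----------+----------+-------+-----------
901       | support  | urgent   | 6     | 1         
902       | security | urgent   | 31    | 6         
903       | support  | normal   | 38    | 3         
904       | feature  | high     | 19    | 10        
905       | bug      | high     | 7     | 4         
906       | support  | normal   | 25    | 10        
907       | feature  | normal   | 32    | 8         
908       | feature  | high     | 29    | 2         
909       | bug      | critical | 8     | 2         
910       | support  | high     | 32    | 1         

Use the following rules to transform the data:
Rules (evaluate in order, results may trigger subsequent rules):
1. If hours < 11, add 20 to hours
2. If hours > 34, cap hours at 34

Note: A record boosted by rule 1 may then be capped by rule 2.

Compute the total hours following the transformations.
283

Step 1: Apply rule 1 to records with hours < 11
  - 3 records get bonus of 20
  - Of these, 0 records then exceed 34 and get capped
Step 2: Apply rule 2 to records with hours > 34
  - 1 records (original) are capped
Step 3: Calculate final sum = 283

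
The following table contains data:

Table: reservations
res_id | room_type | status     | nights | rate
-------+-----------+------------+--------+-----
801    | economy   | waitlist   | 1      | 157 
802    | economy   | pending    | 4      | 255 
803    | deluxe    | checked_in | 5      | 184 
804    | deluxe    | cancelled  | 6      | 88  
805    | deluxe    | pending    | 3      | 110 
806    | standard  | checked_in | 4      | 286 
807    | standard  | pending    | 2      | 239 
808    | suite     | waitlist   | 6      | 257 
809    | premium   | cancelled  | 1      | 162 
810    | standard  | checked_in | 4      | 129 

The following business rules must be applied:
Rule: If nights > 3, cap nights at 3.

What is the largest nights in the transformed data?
3

Step 1: Original maximum nights = 6
Step 2: Apply cap at 3
Step 3: 6 records had nights > 3 and were capped
Step 4: Maximum after transformation = 3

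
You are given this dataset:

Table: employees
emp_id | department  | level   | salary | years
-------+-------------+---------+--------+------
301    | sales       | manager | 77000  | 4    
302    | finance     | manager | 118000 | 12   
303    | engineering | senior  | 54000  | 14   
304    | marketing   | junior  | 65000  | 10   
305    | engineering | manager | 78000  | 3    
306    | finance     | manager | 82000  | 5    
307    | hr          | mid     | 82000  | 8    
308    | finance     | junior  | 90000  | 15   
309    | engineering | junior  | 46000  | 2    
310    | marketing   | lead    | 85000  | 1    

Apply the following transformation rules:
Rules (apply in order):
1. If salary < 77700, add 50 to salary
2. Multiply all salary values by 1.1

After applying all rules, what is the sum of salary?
854920.0

Step 1: Apply Rule 1 - Add 50 to records with salary < 77700
  - 4 records affected: 242000 + (4 × 50) = 242200
  - Unaffected records: 535000
  - Sum after Rule 1: 777200
Step 2: Apply Rule 2 - Multiply all by 1.1
  - 777200 × 1.1 = 854920.0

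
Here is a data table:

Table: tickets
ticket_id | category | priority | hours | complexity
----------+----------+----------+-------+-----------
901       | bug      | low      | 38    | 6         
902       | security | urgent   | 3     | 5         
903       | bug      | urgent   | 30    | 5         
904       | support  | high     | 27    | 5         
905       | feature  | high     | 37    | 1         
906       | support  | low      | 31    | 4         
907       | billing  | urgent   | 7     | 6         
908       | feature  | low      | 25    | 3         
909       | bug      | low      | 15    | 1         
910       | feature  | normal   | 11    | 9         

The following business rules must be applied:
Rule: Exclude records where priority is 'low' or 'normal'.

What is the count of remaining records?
5

Step 1: Count records to exclude
  - 4 (low) + 1 (normal) = 5 records
Step 2: Total records: 10
Step 3: Remaining = 10 - 5 = 5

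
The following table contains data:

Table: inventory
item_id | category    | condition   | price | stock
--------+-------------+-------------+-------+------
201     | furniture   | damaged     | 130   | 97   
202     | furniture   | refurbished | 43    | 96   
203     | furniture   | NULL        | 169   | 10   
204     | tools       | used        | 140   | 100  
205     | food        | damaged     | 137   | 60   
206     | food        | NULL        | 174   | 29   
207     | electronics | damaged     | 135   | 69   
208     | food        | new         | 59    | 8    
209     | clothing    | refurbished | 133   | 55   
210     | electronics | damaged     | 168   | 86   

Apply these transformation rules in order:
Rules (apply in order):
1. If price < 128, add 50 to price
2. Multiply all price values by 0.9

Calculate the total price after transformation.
1249.2

Step 1: Apply Rule 1 - Add 50 to records with price < 128
  - 2 records affected: 102 + (2 × 50) = 202
  - Unaffected records: 1186
  - Sum after Rule 1: 1388
Step 2: Apply Rule 2 - Multiply all by 0.9
  - 1388 × 0.9 = 1249.2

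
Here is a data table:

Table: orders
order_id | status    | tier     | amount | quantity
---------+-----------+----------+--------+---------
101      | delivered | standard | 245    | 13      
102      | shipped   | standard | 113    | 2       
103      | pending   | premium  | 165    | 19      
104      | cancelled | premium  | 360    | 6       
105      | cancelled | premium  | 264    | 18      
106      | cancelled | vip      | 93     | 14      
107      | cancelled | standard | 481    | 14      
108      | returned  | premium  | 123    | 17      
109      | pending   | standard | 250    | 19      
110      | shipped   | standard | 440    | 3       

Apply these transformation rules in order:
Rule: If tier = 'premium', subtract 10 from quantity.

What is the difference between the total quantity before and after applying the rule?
40

Step 1: Original sum of quantity = 125
Step 2: 4 records have tier = 'premium'
Step 3: Each affected record changes by -10
Step 4: Total change = 4 × -10 = -40
Step 5: New sum = 125 + -40 = 85
Step 6: Difference = |85 - 125| = 40
        (Sum decreased by 40)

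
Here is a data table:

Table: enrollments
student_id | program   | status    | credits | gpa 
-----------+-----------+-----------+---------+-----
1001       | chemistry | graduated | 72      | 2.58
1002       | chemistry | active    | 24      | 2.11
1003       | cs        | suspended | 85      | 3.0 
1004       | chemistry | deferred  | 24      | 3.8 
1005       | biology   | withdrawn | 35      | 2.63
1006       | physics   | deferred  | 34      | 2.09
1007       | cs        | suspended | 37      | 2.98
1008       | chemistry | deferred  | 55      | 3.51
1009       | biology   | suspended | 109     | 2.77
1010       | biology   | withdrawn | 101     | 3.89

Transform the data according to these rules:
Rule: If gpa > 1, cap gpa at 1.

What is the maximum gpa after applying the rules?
1

Step 1: Original maximum gpa = 3.89
Step 2: Apply cap at 1
Step 3: 10 records had gpa > 1 and were capped
Step 4: Maximum after transformation = 1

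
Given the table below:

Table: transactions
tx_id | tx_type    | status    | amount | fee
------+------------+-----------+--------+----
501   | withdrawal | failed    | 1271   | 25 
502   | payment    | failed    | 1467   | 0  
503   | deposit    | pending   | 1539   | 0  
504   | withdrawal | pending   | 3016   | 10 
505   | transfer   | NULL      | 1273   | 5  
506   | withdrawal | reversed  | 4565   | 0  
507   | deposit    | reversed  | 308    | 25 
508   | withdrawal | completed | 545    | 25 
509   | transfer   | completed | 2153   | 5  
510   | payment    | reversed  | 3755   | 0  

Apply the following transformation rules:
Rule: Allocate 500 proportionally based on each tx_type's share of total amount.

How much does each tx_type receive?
deposit: 46.43, payment: 131.26, transfer: 86.12, withdrawal: 236.2

Step 1: Calculate total amount = 19892
Step 2: Calculate each tx_type's proportion:
  deposit: 1847/19892 = 9.29% → 46.43
  payment: 5222/19892 = 26.25% → 131.26
  transfer: 3426/19892 = 17.22% → 86.12
  withdrawal: 9397/19892 = 47.24% → 236.2
Step 3: Verify: sum of allocations ≈ 500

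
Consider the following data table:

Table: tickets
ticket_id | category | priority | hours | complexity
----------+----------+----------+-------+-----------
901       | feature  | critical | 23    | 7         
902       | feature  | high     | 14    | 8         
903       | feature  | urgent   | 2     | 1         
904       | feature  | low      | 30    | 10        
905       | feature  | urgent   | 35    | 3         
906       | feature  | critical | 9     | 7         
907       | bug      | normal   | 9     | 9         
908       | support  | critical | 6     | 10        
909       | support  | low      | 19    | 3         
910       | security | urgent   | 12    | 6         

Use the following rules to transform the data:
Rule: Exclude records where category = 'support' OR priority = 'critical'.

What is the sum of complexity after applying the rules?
37

Step 1: Find records where category = 'support' OR priority = 'critical'
Step 2: 4 records match, summing to 27
Step 3: Original sum: 64
Step 4: Remaining sum = 64 - 27 = 37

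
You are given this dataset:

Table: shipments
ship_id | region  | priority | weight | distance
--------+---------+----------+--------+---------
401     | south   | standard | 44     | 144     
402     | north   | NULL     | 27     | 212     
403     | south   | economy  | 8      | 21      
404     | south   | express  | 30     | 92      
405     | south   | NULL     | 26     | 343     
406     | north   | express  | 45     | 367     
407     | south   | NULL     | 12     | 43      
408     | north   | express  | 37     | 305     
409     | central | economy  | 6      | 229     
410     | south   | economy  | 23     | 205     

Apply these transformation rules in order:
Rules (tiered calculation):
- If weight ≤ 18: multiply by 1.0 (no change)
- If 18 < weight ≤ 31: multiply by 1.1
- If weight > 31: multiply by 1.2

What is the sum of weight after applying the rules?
293.8

Step 1: Tier 1 (weight ≤ 18): 3 records, sum = 26 × 1.0 = 26.0
Step 2: Tier 2 (18 < weight ≤ 31): 4 records, sum = 106 × 1.1 = 116.6
Step 3: Tier 3 (weight > 31): 3 records, sum = 126 × 1.2 = 151.2
Step 4: Final sum = 26.0 + 116.6 + 151.2 = 293.8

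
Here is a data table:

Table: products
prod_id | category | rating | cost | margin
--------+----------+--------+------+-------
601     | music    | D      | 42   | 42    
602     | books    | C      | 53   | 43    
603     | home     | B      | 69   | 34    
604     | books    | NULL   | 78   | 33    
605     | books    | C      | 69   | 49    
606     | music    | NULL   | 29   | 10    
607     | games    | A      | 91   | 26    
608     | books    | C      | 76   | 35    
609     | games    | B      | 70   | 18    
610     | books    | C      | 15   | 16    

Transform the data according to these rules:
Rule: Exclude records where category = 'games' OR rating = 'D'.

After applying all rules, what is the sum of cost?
389

Step 1: Find records where category = 'games' OR rating = 'D'
Step 2: 3 records match, summing to 203
Step 3: Original sum: 592
Step 4: Remaining sum = 592 - 203 = 389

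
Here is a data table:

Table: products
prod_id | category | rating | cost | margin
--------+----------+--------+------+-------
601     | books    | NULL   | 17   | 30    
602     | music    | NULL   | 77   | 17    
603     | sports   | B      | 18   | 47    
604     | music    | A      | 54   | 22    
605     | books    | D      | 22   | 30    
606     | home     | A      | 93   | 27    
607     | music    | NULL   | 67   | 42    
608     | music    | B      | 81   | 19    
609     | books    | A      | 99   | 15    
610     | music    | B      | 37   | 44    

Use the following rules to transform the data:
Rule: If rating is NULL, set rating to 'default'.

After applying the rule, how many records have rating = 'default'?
3

Step 1: Count records where rating IS NULL
Step 2: Found 3 records with NULL rating
Step 3: These records will have rating set to 'default'
Step 4: Records already having rating = 'default': 0
Step 5: Answer: 3 + 0 = 3 records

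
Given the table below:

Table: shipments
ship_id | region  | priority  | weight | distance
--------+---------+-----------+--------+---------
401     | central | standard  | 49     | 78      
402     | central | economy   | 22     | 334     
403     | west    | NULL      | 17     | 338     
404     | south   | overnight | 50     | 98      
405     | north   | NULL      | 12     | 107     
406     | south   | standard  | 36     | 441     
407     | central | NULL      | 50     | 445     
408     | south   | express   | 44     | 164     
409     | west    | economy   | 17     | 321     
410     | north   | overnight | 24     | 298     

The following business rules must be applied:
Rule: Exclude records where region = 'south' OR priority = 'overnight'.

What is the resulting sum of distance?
1623

Step 1: Find records where region = 'south' OR priority = 'overnight'
Step 2: 4 records match, summing to 1001
Step 3: Original sum: 2624
Step 4: Remaining sum = 2624 - 1001 = 1623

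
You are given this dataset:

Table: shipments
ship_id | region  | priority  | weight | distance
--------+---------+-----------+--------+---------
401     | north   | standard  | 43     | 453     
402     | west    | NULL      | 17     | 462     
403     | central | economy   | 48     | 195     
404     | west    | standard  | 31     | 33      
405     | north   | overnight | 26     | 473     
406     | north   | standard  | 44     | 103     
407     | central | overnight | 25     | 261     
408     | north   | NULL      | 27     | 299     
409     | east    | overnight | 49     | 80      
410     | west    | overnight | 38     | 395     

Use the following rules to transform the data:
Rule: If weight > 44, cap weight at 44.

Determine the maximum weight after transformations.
44

Step 1: Original maximum weight = 49
Step 2: Apply cap at 44
Step 3: 2 records had weight > 44 and were capped
Step 4: Maximum after transformation = 44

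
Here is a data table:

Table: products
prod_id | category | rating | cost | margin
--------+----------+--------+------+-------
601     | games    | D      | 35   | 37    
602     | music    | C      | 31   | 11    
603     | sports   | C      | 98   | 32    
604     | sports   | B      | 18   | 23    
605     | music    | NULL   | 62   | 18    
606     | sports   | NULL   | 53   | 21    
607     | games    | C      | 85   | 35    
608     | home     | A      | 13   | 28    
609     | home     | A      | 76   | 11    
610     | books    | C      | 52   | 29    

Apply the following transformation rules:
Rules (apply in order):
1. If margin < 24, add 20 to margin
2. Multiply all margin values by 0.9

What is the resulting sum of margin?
310.5

Step 1: Apply Rule 1 - Add 20 to records with margin < 24
  - 5 records affected: 84 + (5 × 20) = 184
  - Unaffected records: 161
  - Sum after Rule 1: 345
Step 2: Apply Rule 2 - Multiply all by 0.9
  - 345 × 0.9 = 310.5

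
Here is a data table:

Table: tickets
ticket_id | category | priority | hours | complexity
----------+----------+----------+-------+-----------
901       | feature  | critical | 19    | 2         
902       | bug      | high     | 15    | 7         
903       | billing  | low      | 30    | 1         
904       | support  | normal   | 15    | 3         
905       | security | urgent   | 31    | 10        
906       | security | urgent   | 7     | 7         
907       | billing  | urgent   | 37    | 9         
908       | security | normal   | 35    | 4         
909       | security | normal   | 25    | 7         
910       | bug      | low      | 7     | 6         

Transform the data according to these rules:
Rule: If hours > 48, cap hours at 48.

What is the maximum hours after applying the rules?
37

Step 1: Original maximum hours = 37
Step 2: Check cap of 48 against maximum
Step 3: No records exceed the cap (max 37 <= cap 48), so no capping applies
Step 4: Maximum after transformation = 37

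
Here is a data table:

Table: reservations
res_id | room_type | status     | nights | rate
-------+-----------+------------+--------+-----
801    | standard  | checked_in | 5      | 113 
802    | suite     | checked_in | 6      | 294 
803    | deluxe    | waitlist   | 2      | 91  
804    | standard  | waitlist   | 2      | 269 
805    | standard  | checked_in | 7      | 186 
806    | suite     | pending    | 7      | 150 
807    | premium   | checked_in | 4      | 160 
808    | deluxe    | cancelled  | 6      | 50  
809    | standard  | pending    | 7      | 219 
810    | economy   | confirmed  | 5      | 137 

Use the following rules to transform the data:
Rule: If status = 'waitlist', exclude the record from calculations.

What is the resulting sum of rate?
1309

Step 1: Identify records where status = 'waitlist'
Step 2: The excluded records sum to 360
Step 3: Original total rate = 1669
Step 4: Remaining total = 1669 - 360 = 1309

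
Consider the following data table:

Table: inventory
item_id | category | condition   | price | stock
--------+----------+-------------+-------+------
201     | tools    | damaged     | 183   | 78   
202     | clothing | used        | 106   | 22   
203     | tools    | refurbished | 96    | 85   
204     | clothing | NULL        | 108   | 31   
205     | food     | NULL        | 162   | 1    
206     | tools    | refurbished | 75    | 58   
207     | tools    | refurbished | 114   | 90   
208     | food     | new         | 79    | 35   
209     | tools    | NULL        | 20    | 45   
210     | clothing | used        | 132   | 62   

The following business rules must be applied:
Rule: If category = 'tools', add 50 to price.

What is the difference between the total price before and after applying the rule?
250

Step 1: Original sum of price = 1075
Step 2: 5 records have category = 'tools'
Step 3: Each affected record changes by 50
Step 4: Total change = 5 × 50 = 250
Step 5: New sum = 1075 + 250 = 1325
Step 6: Difference = |1325 - 1075| = 250
        (Sum increased by 250)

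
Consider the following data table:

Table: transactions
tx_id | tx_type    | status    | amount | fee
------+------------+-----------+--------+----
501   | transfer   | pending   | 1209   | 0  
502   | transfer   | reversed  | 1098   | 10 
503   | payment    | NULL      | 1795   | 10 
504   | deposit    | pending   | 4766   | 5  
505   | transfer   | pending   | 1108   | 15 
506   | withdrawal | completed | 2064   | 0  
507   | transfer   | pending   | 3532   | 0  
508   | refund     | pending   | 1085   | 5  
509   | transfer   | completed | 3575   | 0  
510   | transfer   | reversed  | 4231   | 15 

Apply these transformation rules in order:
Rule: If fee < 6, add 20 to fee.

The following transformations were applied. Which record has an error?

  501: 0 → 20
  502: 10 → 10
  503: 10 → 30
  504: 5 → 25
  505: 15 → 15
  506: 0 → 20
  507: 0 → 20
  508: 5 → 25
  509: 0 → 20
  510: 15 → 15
Record 503 has an error. The correct transformed value should be 10, not 30.

Step 1: Check each record against the rule
Step 2: Record 503 has fee = 10
Step 3: Since 10 >= 6, the bonus should not have been applied
Step 4: Correct value = 10, but claimed value = 30
Conclusion: Record 503 has the error.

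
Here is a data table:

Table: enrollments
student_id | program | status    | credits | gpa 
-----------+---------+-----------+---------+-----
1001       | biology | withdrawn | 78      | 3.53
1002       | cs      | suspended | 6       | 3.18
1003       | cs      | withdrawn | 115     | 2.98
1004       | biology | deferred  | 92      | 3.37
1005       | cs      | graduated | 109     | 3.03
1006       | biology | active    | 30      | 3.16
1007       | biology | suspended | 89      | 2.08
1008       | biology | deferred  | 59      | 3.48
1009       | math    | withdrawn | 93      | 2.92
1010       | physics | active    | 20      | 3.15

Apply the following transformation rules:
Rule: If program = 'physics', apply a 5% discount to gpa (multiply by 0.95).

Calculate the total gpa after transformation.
30.72

Step 1: Records with program = 'physics' have total gpa = 3.15
Step 2: Apply multiplier: 3.15 × 0.95 = 2.99
Step 3: Other records total: 27.73
Step 4: Final sum = 2.99 + 27.73 = 30.72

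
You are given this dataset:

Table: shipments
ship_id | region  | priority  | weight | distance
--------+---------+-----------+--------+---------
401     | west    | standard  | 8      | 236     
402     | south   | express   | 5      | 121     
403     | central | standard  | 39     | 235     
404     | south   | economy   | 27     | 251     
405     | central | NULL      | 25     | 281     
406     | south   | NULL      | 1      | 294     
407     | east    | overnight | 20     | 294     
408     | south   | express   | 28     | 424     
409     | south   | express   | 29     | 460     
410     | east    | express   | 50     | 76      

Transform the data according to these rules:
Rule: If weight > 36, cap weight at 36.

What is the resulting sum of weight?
215

Step 1: 2 records have weight > 36
Step 2: These records originally summed to 89
Step 3: After capping: 2 × 36 = 72
Step 4: Unaffected records sum: 143
Step 5: Final sum = 72 + 143 = 215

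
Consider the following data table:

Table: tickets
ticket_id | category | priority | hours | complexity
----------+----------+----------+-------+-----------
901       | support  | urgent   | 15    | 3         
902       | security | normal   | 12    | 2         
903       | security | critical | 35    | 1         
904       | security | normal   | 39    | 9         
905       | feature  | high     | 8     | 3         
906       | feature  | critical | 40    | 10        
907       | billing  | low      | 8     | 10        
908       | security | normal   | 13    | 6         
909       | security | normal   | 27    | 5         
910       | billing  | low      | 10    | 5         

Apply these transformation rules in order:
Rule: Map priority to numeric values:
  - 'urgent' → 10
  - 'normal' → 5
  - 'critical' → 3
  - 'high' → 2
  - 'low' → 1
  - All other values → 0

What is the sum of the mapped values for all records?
40

Step 1: Apply mapping to each record
Step 2: Count by status:
  'urgent': 1 records × 10 = 10
  'normal': 4 records × 5 = 20
  'critical': 2 records × 3 = 6
  'high': 1 records × 2 = 2
  'low': 2 records × 1 = 2
Step 3: Sum all mapped values = 40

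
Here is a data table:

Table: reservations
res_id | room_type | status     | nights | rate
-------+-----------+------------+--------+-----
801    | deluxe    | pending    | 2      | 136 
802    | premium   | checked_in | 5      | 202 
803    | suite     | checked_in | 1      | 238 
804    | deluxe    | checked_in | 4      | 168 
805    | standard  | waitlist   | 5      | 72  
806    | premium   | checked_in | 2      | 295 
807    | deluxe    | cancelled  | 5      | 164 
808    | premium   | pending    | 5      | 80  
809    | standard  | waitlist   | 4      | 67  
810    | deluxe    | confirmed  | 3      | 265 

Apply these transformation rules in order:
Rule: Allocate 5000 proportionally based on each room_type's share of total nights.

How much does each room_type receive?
deluxe: 1944.44, premium: 1666.67, standard: 1250.0, suite: 138.89

Step 1: Calculate total nights = 36
Step 2: Calculate each room_type's proportion:
  deluxe: 14/36 = 38.89% → 1944.44
  premium: 12/36 = 33.33% → 1666.67
  standard: 9/36 = 25.00% → 1250.0
  suite: 1/36 = 2.78% → 138.89
Step 3: Verify: sum of allocations ≈ 5000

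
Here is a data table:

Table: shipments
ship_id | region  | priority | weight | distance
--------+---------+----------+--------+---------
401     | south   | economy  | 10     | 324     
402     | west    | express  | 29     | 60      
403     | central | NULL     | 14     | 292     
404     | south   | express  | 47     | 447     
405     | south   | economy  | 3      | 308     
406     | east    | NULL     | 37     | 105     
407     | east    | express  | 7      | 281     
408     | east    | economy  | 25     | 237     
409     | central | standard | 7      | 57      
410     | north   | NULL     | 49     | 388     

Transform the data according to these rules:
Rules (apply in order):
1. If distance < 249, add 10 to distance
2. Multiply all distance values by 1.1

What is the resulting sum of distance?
2792.9

Step 1: Apply Rule 1 - Add 10 to records with distance < 249
  - 4 records affected: 459 + (4 × 10) = 499
  - Unaffected records: 2040
  - Sum after Rule 1: 2539
Step 2: Apply Rule 2 - Multiply all by 1.1
  - 2539 × 1.1 = 2792.9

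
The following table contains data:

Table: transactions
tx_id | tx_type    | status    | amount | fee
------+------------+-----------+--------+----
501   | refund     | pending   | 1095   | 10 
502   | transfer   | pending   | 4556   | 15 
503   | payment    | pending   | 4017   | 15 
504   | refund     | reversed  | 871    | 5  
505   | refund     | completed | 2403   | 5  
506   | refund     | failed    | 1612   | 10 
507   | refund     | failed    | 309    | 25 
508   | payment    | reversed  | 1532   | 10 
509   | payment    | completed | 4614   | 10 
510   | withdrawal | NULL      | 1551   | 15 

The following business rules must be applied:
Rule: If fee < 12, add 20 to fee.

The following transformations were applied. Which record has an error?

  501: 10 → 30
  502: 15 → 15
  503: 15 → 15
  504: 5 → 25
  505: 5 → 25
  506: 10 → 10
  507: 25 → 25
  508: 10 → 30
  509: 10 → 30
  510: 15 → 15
Record 506 has an error. The correct transformed value should be 30, not 10.

Step 1: Check each record against the rule
Step 2: Record 506 has fee = 10
Step 3: Since 10 < 12, the bonus should have been applied
Step 4: Correct value = 30, but claimed value = 10
Conclusion: Record 506 has the error.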